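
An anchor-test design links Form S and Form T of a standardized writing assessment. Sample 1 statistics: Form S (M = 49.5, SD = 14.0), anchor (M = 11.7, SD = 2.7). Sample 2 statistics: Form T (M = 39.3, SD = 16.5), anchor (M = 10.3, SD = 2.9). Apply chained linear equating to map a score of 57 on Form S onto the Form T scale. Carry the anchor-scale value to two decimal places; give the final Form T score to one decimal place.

55.5

Form S → anchor (Sample 1): v = (2.7/14.0)(57 − 49.5) + 11.7 = 13.15
anchor → Form T (Sample 2): y = (16.5/2.9)(13.15 − 10.3) + 39.3 = 55.5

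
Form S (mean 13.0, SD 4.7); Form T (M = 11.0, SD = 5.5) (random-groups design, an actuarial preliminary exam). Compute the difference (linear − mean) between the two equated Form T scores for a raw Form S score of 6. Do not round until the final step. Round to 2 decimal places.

-1.19

Mean-equated: 6 + (11.0 − 13.0) = 4.00
Linear-equated: (5.5/4.7)(6 − 13.0) + 11.0 = 2.809
Difference = 2.809 − 4.00 = -1.19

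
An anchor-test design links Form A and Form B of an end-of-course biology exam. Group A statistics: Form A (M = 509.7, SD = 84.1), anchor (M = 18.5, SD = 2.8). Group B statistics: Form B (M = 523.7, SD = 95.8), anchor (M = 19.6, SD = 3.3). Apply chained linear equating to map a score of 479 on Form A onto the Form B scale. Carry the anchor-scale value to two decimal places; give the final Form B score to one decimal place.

Form A → anchor (Group A): v = (2.8/84.1)(479 − 509.7) + 18.5 = 17.48
anchor → Form B (Group B): y = (95.8/3.3)(17.48 − 19.6) + 523.7 = 462.2

462.2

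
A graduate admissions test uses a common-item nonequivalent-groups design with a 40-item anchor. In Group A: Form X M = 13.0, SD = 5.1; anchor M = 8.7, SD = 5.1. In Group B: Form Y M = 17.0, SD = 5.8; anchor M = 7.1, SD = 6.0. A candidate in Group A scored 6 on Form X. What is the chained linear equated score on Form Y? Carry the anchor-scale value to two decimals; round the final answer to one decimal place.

11.8

Form X → anchor (Group A): v = (5.1/5.1)(6 − 13.0) + 8.7 = 1.70
anchor → Form Y (Group B): y = (5.8/6.0)(1.70 − 7.1) + 17.0 = 11.8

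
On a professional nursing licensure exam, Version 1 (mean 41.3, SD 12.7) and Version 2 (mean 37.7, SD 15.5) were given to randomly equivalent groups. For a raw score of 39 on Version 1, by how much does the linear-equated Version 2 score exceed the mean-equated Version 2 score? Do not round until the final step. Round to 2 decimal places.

Mean-equated: 39 + (37.7 − 41.3) = 35.40
Linear-equated: (15.5/12.7)(39 − 41.3) + 37.7 = 34.893
Difference = 34.893 − 35.40 = -0.51

-0.51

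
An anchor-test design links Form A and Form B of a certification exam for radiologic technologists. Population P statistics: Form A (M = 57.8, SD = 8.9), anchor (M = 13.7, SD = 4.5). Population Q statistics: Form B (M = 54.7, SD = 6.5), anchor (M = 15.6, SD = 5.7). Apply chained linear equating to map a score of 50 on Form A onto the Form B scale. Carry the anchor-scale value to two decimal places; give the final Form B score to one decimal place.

48.0

Form A → anchor (Population P): v = (4.5/8.9)(50 − 57.8) + 13.7 = 9.76
anchor → Form B (Population Q): y = (6.5/5.7)(9.76 − 15.6) + 54.7 = 48.0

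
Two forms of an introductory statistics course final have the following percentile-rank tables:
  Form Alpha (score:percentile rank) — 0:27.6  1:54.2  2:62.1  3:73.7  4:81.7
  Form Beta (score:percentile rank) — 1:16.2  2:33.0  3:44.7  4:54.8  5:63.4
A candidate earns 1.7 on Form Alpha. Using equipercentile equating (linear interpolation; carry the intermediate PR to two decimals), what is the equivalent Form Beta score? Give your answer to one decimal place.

PR of 1.7 on Form Alpha: 54.2 + (1.7 − 1)/(2 − 1) × (62.1 − 54.2) = 59.73
On Form Beta, PR 59.73 falls between score 4 (PR 54.8) and 5 (PR 63.4).
Interpolate: 4 + (59.73 − 54.8)/(63.4 − 54.8) × (5 − 4) = 4.6

4.6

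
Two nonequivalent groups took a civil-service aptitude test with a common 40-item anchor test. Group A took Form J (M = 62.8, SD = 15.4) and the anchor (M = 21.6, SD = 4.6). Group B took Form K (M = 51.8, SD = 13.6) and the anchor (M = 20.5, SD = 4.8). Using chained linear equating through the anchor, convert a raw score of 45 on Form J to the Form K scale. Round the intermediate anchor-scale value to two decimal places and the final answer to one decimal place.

Form J → anchor (Group A): v = (4.6/15.4)(45 − 62.8) + 21.6 = 16.28
anchor → Form K (Group B): y = (13.6/4.8)(16.28 − 20.5) + 51.8 = 39.8

39.8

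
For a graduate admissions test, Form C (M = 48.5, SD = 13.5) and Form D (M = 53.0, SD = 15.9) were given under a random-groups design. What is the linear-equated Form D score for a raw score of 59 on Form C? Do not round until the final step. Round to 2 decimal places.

Linear equating: y = (SD_Y/SD_X)(x − M_X) + M_Y
y = (15.9/13.5)(59 − 48.5) + 53.0
y = 1.177778 × 10.5 + 53.0 = 12.3667 + 53.0 = 65.37

65.37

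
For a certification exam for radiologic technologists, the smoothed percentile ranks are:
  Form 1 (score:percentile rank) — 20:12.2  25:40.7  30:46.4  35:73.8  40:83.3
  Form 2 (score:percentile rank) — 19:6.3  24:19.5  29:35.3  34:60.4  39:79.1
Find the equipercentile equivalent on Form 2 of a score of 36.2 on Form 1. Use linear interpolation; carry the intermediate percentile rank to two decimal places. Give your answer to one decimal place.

PR of 36.2 on Form 1: 73.8 + (36.2 − 35)/(40 − 35) × (83.3 − 73.8) = 76.08
On Form 2, PR 76.08 falls between score 34 (PR 60.4) and 39 (PR 79.1).
Interpolate: 34 + (76.08 − 60.4)/(79.1 − 60.4) × (39 − 34) = 38.2

38.2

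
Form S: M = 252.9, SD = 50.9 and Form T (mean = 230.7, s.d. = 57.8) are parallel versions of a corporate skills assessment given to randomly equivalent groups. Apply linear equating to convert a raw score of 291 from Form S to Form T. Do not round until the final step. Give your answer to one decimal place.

Linear equating: y = (SD_Y/SD_X)(x − M_X) + M_Y
y = (57.8/50.9)(291 − 252.9) + 230.7
y = 1.135560 × 38.1 + 230.7 = 43.2648 + 230.7 = 274.0

274.0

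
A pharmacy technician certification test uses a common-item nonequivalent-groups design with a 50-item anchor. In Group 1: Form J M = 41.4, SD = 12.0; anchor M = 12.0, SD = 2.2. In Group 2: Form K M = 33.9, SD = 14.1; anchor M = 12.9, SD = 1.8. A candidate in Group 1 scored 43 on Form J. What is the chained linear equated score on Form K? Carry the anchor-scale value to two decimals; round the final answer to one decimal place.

Form J → anchor (Group 1): v = (2.2/12.0)(43 − 41.4) + 12.0 = 12.29
anchor → Form K (Group 2): y = (14.1/1.8)(12.29 − 12.9) + 33.9 = 29.1

29.1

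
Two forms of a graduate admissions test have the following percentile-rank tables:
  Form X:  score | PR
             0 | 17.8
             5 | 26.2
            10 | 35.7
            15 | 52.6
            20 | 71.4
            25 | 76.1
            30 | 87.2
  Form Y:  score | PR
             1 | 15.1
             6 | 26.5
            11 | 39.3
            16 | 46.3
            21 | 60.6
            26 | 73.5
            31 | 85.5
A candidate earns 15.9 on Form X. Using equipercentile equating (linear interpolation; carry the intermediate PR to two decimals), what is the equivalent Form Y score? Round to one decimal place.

PR of 15.9 on Form X: 52.6 + (15.9 − 15)/(20 − 15) × (71.4 − 52.6) = 55.98
On Form Y, PR 55.98 falls between score 16 (PR 46.3) and 21 (PR 60.6).
Interpolate: 16 + (55.98 − 46.3)/(60.6 − 46.3) × (21 − 16) = 19.4

19.4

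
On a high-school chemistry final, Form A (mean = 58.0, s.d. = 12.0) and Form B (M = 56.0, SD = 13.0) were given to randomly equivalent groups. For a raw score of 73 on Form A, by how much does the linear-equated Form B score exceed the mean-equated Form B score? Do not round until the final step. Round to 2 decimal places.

Mean-equated: 73 + (56.0 − 58.0) = 71.00
Linear-equated: (13.0/12.0)(73 − 58.0) + 56.0 = 72.250
Difference = 72.250 − 71.00 = 1.25

1.25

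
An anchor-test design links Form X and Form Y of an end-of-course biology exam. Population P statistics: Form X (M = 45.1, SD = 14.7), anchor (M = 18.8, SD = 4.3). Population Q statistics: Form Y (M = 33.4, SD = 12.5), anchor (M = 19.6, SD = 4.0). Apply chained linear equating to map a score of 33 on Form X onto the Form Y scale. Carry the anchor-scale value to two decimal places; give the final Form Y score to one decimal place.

19.8

Form X → anchor (Population P): v = (4.3/14.7)(33 − 45.1) + 18.8 = 15.26
anchor → Form Y (Population Q): y = (12.5/4.0)(15.26 − 19.6) + 33.4 = 19.8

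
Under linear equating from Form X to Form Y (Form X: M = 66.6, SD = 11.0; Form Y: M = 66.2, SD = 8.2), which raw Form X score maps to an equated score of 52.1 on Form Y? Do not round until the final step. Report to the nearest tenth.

47.7

Invert y = (SD_Y/SD_X)(x − M_X) + M_Y:
x = (SD_X/SD_Y)(y − M_Y) + M_X = (11.0/8.2)(52.1 − 66.2) + 66.6
x = 1.341463 × -14.100 + 66.6 = 47.7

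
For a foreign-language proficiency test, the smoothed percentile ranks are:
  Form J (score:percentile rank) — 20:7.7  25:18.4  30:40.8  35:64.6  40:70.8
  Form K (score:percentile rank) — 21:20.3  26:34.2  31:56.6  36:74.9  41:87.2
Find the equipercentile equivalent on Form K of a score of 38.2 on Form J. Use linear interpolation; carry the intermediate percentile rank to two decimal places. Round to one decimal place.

34.3

PR of 38.2 on Form J: 64.6 + (38.2 − 35)/(40 − 35) × (70.8 − 64.6) = 68.57
On Form K, PR 68.57 falls between score 31 (PR 56.6) and 36 (PR 74.9).
Interpolate: 31 + (68.57 − 56.6)/(74.9 − 56.6) × (36 − 31) = 34.3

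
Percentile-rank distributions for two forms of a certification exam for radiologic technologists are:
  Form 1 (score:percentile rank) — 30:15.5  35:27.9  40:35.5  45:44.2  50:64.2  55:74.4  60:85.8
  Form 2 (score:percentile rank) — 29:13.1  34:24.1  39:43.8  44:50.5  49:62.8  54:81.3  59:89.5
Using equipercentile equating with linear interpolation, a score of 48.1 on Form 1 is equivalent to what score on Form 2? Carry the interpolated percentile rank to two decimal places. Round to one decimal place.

46.5

PR of 48.1 on Form 1: 44.2 + (48.1 − 45)/(50 − 45) × (64.2 − 44.2) = 56.60
On Form 2, PR 56.60 falls between score 44 (PR 50.5) and 49 (PR 62.8).
Interpolate: 44 + (56.60 − 50.5)/(62.8 − 50.5) × (49 − 44) = 46.5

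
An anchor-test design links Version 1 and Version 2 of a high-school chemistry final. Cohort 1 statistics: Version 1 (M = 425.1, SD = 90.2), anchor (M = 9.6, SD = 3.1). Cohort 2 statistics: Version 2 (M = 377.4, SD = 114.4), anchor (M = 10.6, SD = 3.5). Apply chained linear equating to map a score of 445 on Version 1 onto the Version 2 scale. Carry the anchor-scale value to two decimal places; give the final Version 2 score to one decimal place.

Version 1 → anchor (Cohort 1): v = (3.1/90.2)(445 − 425.1) + 9.6 = 10.28
anchor → Version 2 (Cohort 2): y = (114.4/3.5)(10.28 − 10.6) + 377.4 = 366.9

366.9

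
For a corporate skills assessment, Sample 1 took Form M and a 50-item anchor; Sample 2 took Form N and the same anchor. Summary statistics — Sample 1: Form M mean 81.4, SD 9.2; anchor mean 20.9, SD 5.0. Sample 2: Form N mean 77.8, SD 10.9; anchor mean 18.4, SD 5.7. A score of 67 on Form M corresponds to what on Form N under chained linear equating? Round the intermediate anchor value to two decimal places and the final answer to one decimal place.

67.6

Form M → anchor (Sample 1): v = (5.0/9.2)(67 − 81.4) + 20.9 = 13.07
anchor → Form N (Sample 2): y = (10.9/5.7)(13.07 − 18.4) + 77.8 = 67.6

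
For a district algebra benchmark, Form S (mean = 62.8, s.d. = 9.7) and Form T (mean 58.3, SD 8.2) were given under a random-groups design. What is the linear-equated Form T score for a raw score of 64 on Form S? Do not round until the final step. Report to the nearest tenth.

59.3

Linear equating: y = (SD_Y/SD_X)(x − M_X) + M_Y
y = (8.2/9.7)(64 − 62.8) + 58.3
y = 0.845361 × 1.2 + 58.3 = 1.0144 + 58.3 = 59.3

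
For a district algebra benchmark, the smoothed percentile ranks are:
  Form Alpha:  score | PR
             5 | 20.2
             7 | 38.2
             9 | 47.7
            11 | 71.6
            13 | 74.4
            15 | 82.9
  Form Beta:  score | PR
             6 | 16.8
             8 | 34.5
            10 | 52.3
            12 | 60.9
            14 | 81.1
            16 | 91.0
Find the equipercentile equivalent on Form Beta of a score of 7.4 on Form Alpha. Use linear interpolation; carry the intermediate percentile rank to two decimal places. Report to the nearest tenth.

8.6

PR of 7.4 on Form Alpha: 38.2 + (7.4 − 7)/(9 − 7) × (47.7 − 38.2) = 40.10
On Form Beta, PR 40.10 falls between score 8 (PR 34.5) and 10 (PR 52.3).
Interpolate: 8 + (40.10 − 34.5)/(52.3 − 34.5) × (10 − 8) = 8.6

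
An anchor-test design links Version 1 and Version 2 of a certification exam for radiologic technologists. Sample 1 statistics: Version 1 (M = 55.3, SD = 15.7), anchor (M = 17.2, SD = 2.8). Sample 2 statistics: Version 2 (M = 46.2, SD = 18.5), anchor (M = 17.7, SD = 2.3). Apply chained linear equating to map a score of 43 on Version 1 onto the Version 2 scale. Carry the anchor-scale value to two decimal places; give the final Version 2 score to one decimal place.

24.6

Version 1 → anchor (Sample 1): v = (2.8/15.7)(43 − 55.3) + 17.2 = 15.01
anchor → Version 2 (Sample 2): y = (18.5/2.3)(15.01 − 17.7) + 46.2 = 24.6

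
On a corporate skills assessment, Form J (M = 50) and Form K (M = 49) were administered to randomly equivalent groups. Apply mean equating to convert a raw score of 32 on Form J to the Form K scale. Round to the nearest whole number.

Mean equating: y = x + (M_Y − M_X) = 32 + (49 − 50) = 31

31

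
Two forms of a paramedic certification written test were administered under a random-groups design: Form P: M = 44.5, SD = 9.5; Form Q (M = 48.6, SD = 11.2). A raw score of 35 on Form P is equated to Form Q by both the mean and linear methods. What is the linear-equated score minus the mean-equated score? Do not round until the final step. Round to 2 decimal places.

Mean-equated: 35 + (48.6 − 44.5) = 39.10
Linear-equated: (11.2/9.5)(35 − 44.5) + 48.6 = 37.400
Difference = 37.400 − 39.10 = -1.70

-1.70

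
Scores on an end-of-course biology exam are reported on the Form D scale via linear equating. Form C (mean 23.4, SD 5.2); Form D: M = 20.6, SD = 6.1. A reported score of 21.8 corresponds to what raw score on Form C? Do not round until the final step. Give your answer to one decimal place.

24.4

Invert y = (SD_Y/SD_X)(x − M_X) + M_Y:
x = (SD_X/SD_Y)(y − M_Y) + M_X = (5.2/6.1)(21.8 − 20.6) + 23.4
x = 0.852459 × 1.200 + 23.4 = 24.4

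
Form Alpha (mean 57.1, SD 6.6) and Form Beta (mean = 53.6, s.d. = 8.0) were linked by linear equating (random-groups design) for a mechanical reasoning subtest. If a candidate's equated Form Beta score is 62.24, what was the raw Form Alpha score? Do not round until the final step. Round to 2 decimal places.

64.23

Invert y = (SD_Y/SD_X)(x − M_X) + M_Y:
x = (SD_X/SD_Y)(y − M_Y) + M_X = (6.6/8.0)(62.24 − 53.6) + 57.1
x = 0.825000 × 8.640 + 57.1 = 64.23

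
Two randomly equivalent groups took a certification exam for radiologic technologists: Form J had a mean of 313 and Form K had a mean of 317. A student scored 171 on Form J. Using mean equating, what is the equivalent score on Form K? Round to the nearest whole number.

Mean equating: y = x + (M_Y − M_X) = 171 + (317 − 313) = 175

175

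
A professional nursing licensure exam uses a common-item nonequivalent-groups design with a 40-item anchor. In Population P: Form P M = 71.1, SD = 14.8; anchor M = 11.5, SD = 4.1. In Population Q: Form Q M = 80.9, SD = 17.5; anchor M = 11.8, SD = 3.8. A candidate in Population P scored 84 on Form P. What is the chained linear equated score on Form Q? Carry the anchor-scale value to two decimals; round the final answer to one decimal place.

96.0

Form P → anchor (Population P): v = (4.1/14.8)(84 − 71.1) + 11.5 = 15.07
anchor → Form Q (Population Q): y = (17.5/3.8)(15.07 − 11.8) + 80.9 = 96.0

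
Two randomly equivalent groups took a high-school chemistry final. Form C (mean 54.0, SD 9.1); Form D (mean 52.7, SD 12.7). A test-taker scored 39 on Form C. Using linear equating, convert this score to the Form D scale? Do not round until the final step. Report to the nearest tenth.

31.8

Linear equating: y = (SD_Y/SD_X)(x − M_X) + M_Y
y = (12.7/9.1)(39 − 54.0) + 52.7
y = 1.395604 × -15.0 + 52.7 = -20.9341 + 52.7 = 31.8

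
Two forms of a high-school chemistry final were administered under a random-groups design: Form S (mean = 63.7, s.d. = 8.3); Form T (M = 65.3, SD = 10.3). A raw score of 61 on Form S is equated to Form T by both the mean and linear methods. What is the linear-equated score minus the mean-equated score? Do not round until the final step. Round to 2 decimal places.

-0.65

Mean-equated: 61 + (65.3 − 63.7) = 62.60
Linear-equated: (10.3/8.3)(61 − 63.7) + 65.3 = 61.949
Difference = 61.949 − 62.60 = -0.65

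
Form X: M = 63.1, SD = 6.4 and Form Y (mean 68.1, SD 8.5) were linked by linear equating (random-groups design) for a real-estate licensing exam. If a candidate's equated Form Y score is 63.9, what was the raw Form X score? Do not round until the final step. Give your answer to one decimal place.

59.9

Invert y = (SD_Y/SD_X)(x − M_X) + M_Y:
x = (SD_X/SD_Y)(y − M_Y) + M_X = (6.4/8.5)(63.9 − 68.1) + 63.1
x = 0.752941 × -4.200 + 63.1 = 59.9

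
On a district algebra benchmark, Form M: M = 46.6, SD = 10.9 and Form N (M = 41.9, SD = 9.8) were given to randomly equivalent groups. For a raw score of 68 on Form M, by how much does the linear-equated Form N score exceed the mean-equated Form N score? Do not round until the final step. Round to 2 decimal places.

-2.16

Mean-equated: 68 + (41.9 − 46.6) = 63.30
Linear-equated: (9.8/10.9)(68 − 46.6) + 41.9 = 61.140
Difference = 61.140 − 63.30 = -2.16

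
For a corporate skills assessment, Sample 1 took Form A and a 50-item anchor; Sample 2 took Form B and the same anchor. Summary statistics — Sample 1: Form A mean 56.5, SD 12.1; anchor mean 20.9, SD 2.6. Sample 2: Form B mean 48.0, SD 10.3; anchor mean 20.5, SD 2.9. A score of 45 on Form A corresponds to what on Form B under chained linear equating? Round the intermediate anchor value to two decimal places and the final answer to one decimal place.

40.6

Form A → anchor (Sample 1): v = (2.6/12.1)(45 − 56.5) + 20.9 = 18.43
anchor → Form B (Sample 2): y = (10.3/2.9)(18.43 − 20.5) + 48.0 = 40.6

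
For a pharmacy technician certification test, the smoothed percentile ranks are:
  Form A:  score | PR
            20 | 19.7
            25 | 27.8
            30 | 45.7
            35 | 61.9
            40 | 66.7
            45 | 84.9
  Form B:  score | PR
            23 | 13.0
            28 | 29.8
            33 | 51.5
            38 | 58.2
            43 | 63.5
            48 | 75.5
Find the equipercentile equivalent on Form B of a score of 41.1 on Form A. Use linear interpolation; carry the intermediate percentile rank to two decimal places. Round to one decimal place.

PR of 41.1 on Form A: 66.7 + (41.1 − 40)/(45 − 40) × (84.9 − 66.7) = 70.70
On Form B, PR 70.70 falls between score 43 (PR 63.5) and 48 (PR 75.5).
Interpolate: 43 + (70.70 − 63.5)/(75.5 − 63.5) × (48 − 43) = 46.0

46.0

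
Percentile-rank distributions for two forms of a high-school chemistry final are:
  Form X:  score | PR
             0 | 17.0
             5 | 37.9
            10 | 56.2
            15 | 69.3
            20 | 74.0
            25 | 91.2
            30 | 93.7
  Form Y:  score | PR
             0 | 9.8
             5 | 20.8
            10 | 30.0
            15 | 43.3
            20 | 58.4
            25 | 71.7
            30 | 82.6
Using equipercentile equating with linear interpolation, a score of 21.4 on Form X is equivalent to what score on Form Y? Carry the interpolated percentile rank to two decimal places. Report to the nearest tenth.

PR of 21.4 on Form X: 74.0 + (21.4 − 20)/(25 − 20) × (91.2 − 74.0) = 78.82
On Form Y, PR 78.82 falls between score 25 (PR 71.7) and 30 (PR 82.6).
Interpolate: 25 + (78.82 − 71.7)/(82.6 − 71.7) × (30 − 25) = 28.3

28.3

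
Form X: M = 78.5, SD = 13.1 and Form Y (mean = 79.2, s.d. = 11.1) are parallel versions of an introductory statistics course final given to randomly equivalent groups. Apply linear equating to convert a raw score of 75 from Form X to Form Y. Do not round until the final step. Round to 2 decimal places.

76.23

Linear equating: y = (SD_Y/SD_X)(x − M_X) + M_Y
y = (11.1/13.1)(75 − 78.5) + 79.2
y = 0.847328 × -3.5 + 79.2 = -2.9656 + 79.2 = 76.23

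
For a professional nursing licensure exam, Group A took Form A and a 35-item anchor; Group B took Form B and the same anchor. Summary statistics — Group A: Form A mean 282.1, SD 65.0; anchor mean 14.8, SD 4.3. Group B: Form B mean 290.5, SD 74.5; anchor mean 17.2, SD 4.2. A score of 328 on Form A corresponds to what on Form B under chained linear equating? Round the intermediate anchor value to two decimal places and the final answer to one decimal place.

301.9

Form A → anchor (Group A): v = (4.3/65.0)(328 − 282.1) + 14.8 = 17.84
anchor → Form B (Group B): y = (74.5/4.2)(17.84 − 17.2) + 290.5 = 301.9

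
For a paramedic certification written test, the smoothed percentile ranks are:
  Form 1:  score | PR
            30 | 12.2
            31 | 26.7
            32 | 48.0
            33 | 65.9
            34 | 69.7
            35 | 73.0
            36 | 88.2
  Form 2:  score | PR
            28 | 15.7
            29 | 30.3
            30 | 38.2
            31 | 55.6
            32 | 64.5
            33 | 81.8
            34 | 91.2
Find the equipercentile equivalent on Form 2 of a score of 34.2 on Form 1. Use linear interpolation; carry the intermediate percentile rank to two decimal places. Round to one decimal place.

32.3

PR of 34.2 on Form 1: 69.7 + (34.2 − 34)/(35 − 34) × (73.0 − 69.7) = 70.36
On Form 2, PR 70.36 falls between score 32 (PR 64.5) and 33 (PR 81.8).
Interpolate: 32 + (70.36 − 64.5)/(81.8 − 64.5) × (33 − 32) = 32.3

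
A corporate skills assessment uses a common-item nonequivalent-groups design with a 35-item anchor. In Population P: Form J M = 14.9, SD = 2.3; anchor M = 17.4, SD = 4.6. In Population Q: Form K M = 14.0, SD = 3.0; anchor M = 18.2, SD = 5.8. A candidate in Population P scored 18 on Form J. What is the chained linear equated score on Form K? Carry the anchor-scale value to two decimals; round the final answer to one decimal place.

Form J → anchor (Population P): v = (4.6/2.3)(18 − 14.9) + 17.4 = 23.60
anchor → Form K (Population Q): y = (3.0/5.8)(23.60 − 18.2) + 14.0 = 16.8

16.8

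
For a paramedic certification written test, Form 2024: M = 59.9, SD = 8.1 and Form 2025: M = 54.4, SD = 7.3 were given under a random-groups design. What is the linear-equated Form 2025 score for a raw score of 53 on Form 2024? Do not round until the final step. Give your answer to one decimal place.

Linear equating: y = (SD_Y/SD_X)(x − M_X) + M_Y
y = (7.3/8.1)(53 − 59.9) + 54.4
y = 0.901235 × -6.9 + 54.4 = -6.2185 + 54.4 = 48.2

48.2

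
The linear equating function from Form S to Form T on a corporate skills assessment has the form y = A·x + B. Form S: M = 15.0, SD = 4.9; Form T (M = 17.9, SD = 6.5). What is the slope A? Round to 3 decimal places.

A = SD_Y / SD_X = 6.5 / 4.9 = 1.327

1.327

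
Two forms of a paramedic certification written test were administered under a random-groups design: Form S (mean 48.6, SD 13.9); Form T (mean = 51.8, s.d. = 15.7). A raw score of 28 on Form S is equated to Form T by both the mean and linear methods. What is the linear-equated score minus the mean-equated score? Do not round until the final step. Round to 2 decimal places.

-2.67

Mean-equated: 28 + (51.8 − 48.6) = 31.20
Linear-equated: (15.7/13.9)(28 − 48.6) + 51.8 = 28.532
Difference = 28.532 − 31.20 = -2.67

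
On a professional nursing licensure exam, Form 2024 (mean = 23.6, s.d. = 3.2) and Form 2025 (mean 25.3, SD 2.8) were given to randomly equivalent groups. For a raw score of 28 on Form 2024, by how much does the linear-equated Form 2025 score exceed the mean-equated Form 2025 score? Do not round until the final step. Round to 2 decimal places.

-0.55

Mean-equated: 28 + (25.3 − 23.6) = 29.70
Linear-equated: (2.8/3.2)(28 − 23.6) + 25.3 = 29.150
Difference = 29.150 − 29.70 = -0.55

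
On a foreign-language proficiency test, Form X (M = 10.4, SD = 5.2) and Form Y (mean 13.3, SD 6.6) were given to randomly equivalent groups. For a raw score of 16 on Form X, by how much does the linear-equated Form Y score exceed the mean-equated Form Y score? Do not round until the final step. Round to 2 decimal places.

1.51

Mean-equated: 16 + (13.3 − 10.4) = 18.90
Linear-equated: (6.6/5.2)(16 − 10.4) + 13.3 = 20.408
Difference = 20.408 − 18.90 = 1.51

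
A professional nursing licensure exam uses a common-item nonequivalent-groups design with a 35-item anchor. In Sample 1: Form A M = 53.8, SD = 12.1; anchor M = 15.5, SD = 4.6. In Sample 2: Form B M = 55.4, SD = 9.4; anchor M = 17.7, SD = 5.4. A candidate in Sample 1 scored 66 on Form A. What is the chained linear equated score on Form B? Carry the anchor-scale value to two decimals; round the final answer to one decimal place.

Form A → anchor (Sample 1): v = (4.6/12.1)(66 − 53.8) + 15.5 = 20.14
anchor → Form B (Sample 2): y = (9.4/5.4)(20.14 − 17.7) + 55.4 = 59.6

59.6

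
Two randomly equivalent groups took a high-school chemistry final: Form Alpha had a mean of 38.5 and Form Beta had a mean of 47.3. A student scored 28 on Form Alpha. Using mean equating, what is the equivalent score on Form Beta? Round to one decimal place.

36.8

Mean equating: y = x + (M_Y − M_X) = 28 + (47.3 − 38.5) = 36.8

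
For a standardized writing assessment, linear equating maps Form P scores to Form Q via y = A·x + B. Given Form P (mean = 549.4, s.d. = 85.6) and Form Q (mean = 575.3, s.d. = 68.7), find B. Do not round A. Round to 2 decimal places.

134.37

A = SD_Y / SD_X = 68.7 / 85.6 = 0.802570
B = M_Y − A·M_X = 575.3 − 0.802570 × 549.4 = 134.37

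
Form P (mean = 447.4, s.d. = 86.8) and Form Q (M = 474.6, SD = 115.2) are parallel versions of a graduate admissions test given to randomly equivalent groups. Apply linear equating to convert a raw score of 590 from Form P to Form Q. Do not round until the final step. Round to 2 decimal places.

663.86

Linear equating: y = (SD_Y/SD_X)(x − M_X) + M_Y
y = (115.2/86.8)(590 − 447.4) + 474.6
y = 1.327189 × 142.6 + 474.6 = 189.2571 + 474.6 = 663.86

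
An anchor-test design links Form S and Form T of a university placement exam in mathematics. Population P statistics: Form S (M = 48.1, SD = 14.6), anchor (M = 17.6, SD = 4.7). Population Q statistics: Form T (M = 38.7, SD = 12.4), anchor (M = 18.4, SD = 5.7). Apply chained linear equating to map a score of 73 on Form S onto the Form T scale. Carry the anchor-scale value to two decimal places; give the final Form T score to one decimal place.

Form S → anchor (Population P): v = (4.7/14.6)(73 − 48.1) + 17.6 = 25.62
anchor → Form T (Population Q): y = (12.4/5.7)(25.62 − 18.4) + 38.7 = 54.4

54.4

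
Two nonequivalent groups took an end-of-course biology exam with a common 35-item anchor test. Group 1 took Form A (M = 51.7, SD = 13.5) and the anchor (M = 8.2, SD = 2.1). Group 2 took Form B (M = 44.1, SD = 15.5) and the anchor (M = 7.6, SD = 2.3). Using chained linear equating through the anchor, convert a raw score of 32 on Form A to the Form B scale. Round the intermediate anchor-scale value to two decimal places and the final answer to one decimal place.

27.5

Form A → anchor (Group 1): v = (2.1/13.5)(32 − 51.7) + 8.2 = 5.14
anchor → Form B (Group 2): y = (15.5/2.3)(5.14 − 7.6) + 44.1 = 27.5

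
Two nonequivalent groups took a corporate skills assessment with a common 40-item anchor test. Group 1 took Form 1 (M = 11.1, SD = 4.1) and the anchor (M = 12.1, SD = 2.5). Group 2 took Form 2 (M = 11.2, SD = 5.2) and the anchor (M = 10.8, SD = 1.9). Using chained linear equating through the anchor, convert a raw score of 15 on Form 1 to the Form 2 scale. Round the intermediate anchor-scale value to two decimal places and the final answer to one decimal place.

Form 1 → anchor (Group 1): v = (2.5/4.1)(15 − 11.1) + 12.1 = 14.48
anchor → Form 2 (Group 2): y = (5.2/1.9)(14.48 − 10.8) + 11.2 = 21.3

21.3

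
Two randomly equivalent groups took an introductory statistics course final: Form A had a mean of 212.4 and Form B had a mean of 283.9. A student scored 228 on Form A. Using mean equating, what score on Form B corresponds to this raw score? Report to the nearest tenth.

299.5

Mean equating: y = x + (M_Y − M_X) = 228 + (283.9 − 212.4) = 299.5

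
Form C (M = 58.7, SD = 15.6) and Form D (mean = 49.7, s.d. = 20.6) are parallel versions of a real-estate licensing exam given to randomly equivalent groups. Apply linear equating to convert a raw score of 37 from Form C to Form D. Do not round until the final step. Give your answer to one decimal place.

Linear equating: y = (SD_Y/SD_X)(x − M_X) + M_Y
y = (20.6/15.6)(37 − 58.7) + 49.7
y = 1.320513 × -21.7 + 49.7 = -28.6551 + 49.7 = 21.0

21.0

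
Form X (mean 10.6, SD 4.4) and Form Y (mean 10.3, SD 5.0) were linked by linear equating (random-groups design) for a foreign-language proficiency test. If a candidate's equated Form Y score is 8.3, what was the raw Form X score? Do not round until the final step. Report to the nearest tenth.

8.8

Invert y = (SD_Y/SD_X)(x − M_X) + M_Y:
x = (SD_X/SD_Y)(y − M_Y) + M_X = (4.4/5.0)(8.3 − 10.3) + 10.6
x = 0.880000 × -2.000 + 10.6 = 8.8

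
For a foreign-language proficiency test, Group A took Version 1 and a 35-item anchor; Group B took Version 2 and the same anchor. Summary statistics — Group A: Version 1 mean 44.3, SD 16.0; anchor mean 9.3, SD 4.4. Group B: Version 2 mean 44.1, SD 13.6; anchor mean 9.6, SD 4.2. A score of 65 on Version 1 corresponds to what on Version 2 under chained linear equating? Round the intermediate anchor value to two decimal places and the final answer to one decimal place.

61.6

Version 1 → anchor (Group A): v = (4.4/16.0)(65 − 44.3) + 9.3 = 14.99
anchor → Version 2 (Group B): y = (13.6/4.2)(14.99 − 9.6) + 44.1 = 61.6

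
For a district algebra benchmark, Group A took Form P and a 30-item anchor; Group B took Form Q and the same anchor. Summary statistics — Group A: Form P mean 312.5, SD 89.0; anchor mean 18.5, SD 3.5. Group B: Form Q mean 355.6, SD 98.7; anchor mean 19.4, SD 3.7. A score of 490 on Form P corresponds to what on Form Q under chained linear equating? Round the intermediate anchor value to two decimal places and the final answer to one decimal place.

Form P → anchor (Group A): v = (3.5/89.0)(490 − 312.5) + 18.5 = 25.48
anchor → Form Q (Group B): y = (98.7/3.7)(25.48 − 19.4) + 355.6 = 517.8

517.8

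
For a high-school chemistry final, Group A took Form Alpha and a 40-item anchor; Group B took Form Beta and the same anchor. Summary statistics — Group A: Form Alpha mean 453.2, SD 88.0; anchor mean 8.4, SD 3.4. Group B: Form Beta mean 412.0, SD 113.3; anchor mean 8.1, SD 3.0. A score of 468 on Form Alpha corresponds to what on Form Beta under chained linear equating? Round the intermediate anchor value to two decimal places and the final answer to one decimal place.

Form Alpha → anchor (Group A): v = (3.4/88.0)(468 − 453.2) + 8.4 = 8.97
anchor → Form Beta (Group B): y = (113.3/3.0)(8.97 − 8.1) + 412.0 = 444.9

444.9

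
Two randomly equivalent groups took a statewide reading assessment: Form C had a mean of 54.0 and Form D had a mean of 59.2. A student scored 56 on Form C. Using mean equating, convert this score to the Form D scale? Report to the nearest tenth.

Mean equating: y = x + (M_Y − M_X) = 56 + (59.2 − 54.0) = 61.2

61.2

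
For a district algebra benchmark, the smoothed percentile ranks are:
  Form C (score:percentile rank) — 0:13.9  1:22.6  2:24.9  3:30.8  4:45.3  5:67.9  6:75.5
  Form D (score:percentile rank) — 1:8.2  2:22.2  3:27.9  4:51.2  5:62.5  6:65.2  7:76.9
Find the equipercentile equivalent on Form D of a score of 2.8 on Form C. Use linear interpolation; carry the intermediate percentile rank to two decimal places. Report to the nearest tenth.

3.1

PR of 2.8 on Form C: 24.9 + (2.8 − 2)/(3 − 2) × (30.8 − 24.9) = 29.62
On Form D, PR 29.62 falls between score 3 (PR 27.9) and 4 (PR 51.2).
Interpolate: 3 + (29.62 − 27.9)/(51.2 − 27.9) × (4 − 3) = 3.1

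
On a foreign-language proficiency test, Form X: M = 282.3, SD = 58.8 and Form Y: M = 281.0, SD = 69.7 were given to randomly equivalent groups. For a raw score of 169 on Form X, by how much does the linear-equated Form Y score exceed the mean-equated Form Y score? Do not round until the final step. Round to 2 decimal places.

Mean-equated: 169 + (281.0 − 282.3) = 167.70
Linear-equated: (69.7/58.8)(169 − 282.3) + 281.0 = 146.697
Difference = 146.697 − 167.70 = -21.00

-21.00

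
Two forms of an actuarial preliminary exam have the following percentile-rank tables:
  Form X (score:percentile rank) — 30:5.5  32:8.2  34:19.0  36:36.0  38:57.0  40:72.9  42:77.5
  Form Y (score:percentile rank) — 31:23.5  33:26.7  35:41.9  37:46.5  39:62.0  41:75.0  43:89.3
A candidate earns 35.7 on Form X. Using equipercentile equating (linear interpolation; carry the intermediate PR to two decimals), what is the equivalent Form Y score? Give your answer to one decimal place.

33.9

PR of 35.7 on Form X: 19.0 + (35.7 − 34)/(36 − 34) × (36.0 − 19.0) = 33.45
On Form Y, PR 33.45 falls between score 33 (PR 26.7) and 35 (PR 41.9).
Interpolate: 33 + (33.45 − 26.7)/(41.9 − 26.7) × (35 − 33) = 33.9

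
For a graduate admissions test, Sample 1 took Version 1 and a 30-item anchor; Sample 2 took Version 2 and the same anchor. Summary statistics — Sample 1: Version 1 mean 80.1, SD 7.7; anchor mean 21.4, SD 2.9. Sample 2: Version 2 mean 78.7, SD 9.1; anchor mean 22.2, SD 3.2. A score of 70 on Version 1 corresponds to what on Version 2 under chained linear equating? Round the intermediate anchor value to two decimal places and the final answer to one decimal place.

65.6

Version 1 → anchor (Sample 1): v = (2.9/7.7)(70 − 80.1) + 21.4 = 17.60
anchor → Version 2 (Sample 2): y = (9.1/3.2)(17.60 − 22.2) + 78.7 = 65.6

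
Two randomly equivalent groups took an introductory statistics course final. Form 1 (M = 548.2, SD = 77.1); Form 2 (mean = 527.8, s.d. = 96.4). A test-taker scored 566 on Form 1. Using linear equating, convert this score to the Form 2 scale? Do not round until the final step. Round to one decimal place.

Linear equating: y = (SD_Y/SD_X)(x − M_X) + M_Y
y = (96.4/77.1)(566 − 548.2) + 527.8
y = 1.250324 × 17.8 + 527.8 = 22.2558 + 527.8 = 550.1

550.1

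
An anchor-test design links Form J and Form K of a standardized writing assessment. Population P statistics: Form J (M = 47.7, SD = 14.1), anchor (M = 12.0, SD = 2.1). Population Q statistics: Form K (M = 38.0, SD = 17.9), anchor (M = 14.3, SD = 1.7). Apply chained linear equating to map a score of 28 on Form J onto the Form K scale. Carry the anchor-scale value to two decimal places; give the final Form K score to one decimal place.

Form J → anchor (Population P): v = (2.1/14.1)(28 − 47.7) + 12.0 = 9.07
anchor → Form K (Population Q): y = (17.9/1.7)(9.07 − 14.3) + 38.0 = -17.1

-17.1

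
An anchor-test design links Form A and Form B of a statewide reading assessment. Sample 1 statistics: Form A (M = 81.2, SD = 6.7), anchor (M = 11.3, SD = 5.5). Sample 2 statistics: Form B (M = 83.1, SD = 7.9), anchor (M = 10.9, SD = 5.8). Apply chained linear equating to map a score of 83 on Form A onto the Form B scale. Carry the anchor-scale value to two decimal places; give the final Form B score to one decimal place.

Form A → anchor (Sample 1): v = (5.5/6.7)(83 − 81.2) + 11.3 = 12.78
anchor → Form B (Sample 2): y = (7.9/5.8)(12.78 − 10.9) + 83.1 = 85.7

85.7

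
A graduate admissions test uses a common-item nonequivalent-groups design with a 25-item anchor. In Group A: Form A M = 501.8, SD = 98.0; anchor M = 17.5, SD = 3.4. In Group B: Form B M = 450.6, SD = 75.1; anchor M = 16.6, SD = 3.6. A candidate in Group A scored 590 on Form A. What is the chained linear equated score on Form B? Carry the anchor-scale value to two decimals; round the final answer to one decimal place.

533.2

Form A → anchor (Group A): v = (3.4/98.0)(590 − 501.8) + 17.5 = 20.56
anchor → Form B (Group B): y = (75.1/3.6)(20.56 − 16.6) + 450.6 = 533.2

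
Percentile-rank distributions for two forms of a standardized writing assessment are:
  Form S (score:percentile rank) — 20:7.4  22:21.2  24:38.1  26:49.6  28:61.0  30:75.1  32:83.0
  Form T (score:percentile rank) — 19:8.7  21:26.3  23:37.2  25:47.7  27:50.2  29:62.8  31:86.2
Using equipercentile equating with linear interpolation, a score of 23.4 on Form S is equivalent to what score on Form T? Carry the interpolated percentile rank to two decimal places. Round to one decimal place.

PR of 23.4 on Form S: 21.2 + (23.4 − 22)/(24 − 22) × (38.1 − 21.2) = 33.03
On Form T, PR 33.03 falls between score 21 (PR 26.3) and 23 (PR 37.2).
Interpolate: 21 + (33.03 − 26.3)/(37.2 − 26.3) × (23 − 21) = 22.2

22.2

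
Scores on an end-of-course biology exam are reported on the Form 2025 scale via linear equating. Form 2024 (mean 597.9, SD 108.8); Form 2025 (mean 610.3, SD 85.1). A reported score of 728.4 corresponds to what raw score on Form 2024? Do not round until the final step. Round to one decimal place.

Invert y = (SD_Y/SD_X)(x − M_X) + M_Y:
x = (SD_X/SD_Y)(y − M_Y) + M_X = (108.8/85.1)(728.4 − 610.3) + 597.9
x = 1.278496 × 118.100 + 597.9 = 748.9

748.9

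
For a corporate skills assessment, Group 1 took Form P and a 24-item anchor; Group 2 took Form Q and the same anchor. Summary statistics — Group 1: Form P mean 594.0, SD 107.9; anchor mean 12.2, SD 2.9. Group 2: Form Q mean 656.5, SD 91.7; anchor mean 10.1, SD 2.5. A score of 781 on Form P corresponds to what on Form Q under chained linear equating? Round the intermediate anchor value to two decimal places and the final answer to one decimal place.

918.0

Form P → anchor (Group 1): v = (2.9/107.9)(781 − 594.0) + 12.2 = 17.23
anchor → Form Q (Group 2): y = (91.7/2.5)(17.23 − 10.1) + 656.5 = 918.0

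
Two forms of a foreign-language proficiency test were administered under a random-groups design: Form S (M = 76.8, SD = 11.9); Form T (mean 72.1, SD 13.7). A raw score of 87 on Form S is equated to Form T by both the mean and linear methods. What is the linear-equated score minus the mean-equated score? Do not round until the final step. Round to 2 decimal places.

1.54

Mean-equated: 87 + (72.1 − 76.8) = 82.30
Linear-equated: (13.7/11.9)(87 − 76.8) + 72.1 = 83.843
Difference = 83.843 − 82.30 = 1.54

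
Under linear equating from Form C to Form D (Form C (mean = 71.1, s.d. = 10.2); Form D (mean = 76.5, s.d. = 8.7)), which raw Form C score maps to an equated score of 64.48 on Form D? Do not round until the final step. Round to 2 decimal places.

57.01

Invert y = (SD_Y/SD_X)(x − M_X) + M_Y:
x = (SD_X/SD_Y)(y − M_Y) + M_X = (10.2/8.7)(64.48 − 76.5) + 71.1
x = 1.172414 × -12.020 + 71.1 = 57.01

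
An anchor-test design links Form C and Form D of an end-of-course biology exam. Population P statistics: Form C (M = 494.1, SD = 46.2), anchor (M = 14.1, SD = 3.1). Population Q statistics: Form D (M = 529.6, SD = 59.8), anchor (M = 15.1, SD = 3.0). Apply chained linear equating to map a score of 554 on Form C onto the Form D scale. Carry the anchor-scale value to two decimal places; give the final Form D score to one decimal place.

589.8

Form C → anchor (Population P): v = (3.1/46.2)(554 − 494.1) + 14.1 = 18.12
anchor → Form D (Population Q): y = (59.8/3.0)(18.12 − 15.1) + 529.6 = 589.8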